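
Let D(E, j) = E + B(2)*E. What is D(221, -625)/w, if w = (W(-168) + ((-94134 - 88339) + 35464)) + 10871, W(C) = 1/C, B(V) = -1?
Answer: 0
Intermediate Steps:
D(E, j) = 0 (D(E, j) = E - E = 0)
w = -22871185/168 (w = (1/(-168) + ((-94134 - 88339) + 35464)) + 10871 = (-1/168 + (-182473 + 35464)) + 10871 = (-1/168 - 147009) + 10871 = -24697513/168 + 10871 = -22871185/168 ≈ -1.3614e+5)
D(221, -625)/w = 0/(-22871185/168) = 0*(-168/22871185) = 0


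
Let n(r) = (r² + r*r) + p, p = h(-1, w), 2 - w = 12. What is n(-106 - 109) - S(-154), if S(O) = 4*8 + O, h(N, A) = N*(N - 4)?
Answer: 92577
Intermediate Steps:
w = -10 (w = 2 - 1*12 = 2 - 12 = -10)
h(N, A) = N*(-4 + N)
p = 5 (p = -(-4 - 1) = -1*(-5) = 5)
S(O) = 32 + O
n(r) = 5 + 2*r² (n(r) = (r² + r*r) + 5 = (r² + r²) + 5 = 2*r² + 5 = 5 + 2*r²)
n(-106 - 109) - S(-154) = (5 + 2*(-106 - 109)²) - (32 - 154) = (5 + 2*(-215)²) - 1*(-122) = (5 + 2*46225) + 122 = (5 + 92450) + 122 = 92455 + 122 = 92577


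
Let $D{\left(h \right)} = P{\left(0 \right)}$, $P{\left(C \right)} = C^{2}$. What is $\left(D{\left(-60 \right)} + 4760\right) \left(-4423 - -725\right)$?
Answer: $-17602480$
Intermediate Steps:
$D{\left(h \right)} = 0$ ($D{\left(h \right)} = 0^{2} = 0$)
$\left(D{\left(-60 \right)} + 4760\right) \left(-4423 - -725\right) = \left(0 + 4760\right) \left(-4423 - -725\right) = 4760 \left(-4423 + 725\right) = 4760 \left(-3698\right) = -17602480$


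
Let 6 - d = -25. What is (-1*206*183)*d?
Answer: -1168638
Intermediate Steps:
d = 31 (d = 6 - 1*(-25) = 6 + 25 = 31)
(-1*206*183)*d = (-1*206*183)*31 = -206*183*31 = -37698*31 = -1168638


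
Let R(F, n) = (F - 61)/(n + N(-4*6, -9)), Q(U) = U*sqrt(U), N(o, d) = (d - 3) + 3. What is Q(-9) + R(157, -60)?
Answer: -32/23 - 27*I ≈ -1.3913 - 27.0*I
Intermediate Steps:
N(o, d) = d (N(o, d) = (-3 + d) + 3 = d)
Q(U) = U**(3/2)
R(F, n) = (-61 + F)/(-9 + n) (R(F, n) = (F - 61)/(n - 9) = (-61 + F)/(-9 + n))
Q(-9) + R(157, -60) = (-9)**(3/2) + (-61 + 157)/(-9 - 60) = -27*I + 96/(-69) = -27*I - 1/69*96 = -27*I - 32/23 = -32/23 - 27*I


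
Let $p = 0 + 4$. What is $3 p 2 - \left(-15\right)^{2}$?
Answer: $-201$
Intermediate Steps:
$p = 4$
$3 p 2 - \left(-15\right)^{2} = 3 \cdot 4 \cdot 2 - \left(-15\right)^{2} = 12 \cdot 2 - 225 = 24 - 225 = -201$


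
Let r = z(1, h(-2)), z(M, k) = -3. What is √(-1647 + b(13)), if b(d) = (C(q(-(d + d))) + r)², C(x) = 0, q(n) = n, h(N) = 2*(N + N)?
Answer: 3*I*√182 ≈ 40.472*I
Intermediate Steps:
h(N) = 4*N (h(N) = 2*(2*N) = 4*N)
r = -3
b(d) = 9 (b(d) = (0 - 3)² = (-3)² = 9)
√(-1647 + b(13)) = √(-1647 + 9) = √(-1638) = 3*I*√182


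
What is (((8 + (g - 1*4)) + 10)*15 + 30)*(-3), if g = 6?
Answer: -990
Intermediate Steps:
(((8 + (g - 1*4)) + 10)*15 + 30)*(-3) = (((8 + (6 - 1*4)) + 10)*15 + 30)*(-3) = (((8 + (6 - 4)) + 10)*15 + 30)*(-3) = (((8 + 2) + 10)*15 + 30)*(-3) = ((10 + 10)*15 + 30)*(-3) = (20*15 + 30)*(-3) = (300 + 30)*(-3) = 330*(-3) = -990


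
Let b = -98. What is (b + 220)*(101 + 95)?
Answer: 23912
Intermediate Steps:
(b + 220)*(101 + 95) = (-98 + 220)*(101 + 95) = 122*196 = 23912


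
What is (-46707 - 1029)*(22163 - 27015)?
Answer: 231615072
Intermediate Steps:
(-46707 - 1029)*(22163 - 27015) = -47736*(-4852) = 231615072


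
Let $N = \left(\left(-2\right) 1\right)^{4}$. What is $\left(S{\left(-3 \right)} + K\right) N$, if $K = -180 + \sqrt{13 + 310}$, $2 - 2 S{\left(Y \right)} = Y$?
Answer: $-2840 + 16 \sqrt{323} \approx -2552.4$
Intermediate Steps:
$S{\left(Y \right)} = 1 - \frac{Y}{2}$
$K = -180 + \sqrt{323} \approx -162.03$
$N = 16$ ($N = \left(-2\right)^{4} = 16$)
$\left(S{\left(-3 \right)} + K\right) N = \left(\left(1 - - \frac{3}{2}\right) - \left(180 - \sqrt{323}\right)\right) 16 = \left(\left(1 + \frac{3}{2}\right) - \left(180 - \sqrt{323}\right)\right) 16 = \left(\frac{5}{2} - \left(180 - \sqrt{323}\right)\right) 16 = \left(- \frac{355}{2} + \sqrt{323}\right) 16 = -2840 + 16 \sqrt{323}$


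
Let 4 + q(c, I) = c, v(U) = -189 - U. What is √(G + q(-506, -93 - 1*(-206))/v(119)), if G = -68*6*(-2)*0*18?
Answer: √39270/154 ≈ 1.2868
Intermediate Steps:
q(c, I) = -4 + c
G = 0 (G = -(-816)*0*18 = -68*0*18 = 0*18 = 0)
√(G + q(-506, -93 - 1*(-206))/v(119)) = √(0 + (-4 - 506)/(-189 - 1*119)) = √(0 - 510/(-189 - 119)) = √(0 - 510/(-308)) = √(0 - 510*(-1/308)) = √(0 + 255/154) = √(255/154) = √39270/154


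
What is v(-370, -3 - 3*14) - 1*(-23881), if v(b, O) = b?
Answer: 23511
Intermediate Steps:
v(-370, -3 - 3*14) - 1*(-23881) = -370 - 1*(-23881) = -370 + 23881 = 23511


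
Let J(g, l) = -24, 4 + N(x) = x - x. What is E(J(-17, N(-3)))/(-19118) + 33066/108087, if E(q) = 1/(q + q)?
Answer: 10114528637/33062516256 ≈ 0.30592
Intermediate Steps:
N(x) = -4 (N(x) = -4 + (x - x) = -4 + 0 = -4)
E(q) = 1/(2*q)
E(J(-17, N(-3)))/(-19118) + 33066/108087 = ((½)/(-24))/(-19118) + 33066/108087 = ((½)*(-1/24))*(-1/19118) + 33066*(1/108087) = -1/48*(-1/19118) + 11022/36029 = 1/917664 + 11022/36029 = 10114528637/33062516256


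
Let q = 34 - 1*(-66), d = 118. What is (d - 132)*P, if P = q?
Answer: -1400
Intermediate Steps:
q = 100 (q = 34 + 66 = 100)
P = 100
(d - 132)*P = (118 - 132)*100 = -14*100 = -1400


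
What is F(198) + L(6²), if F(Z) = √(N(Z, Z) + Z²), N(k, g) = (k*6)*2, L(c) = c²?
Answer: 1296 + 6*√1155 ≈ 1499.9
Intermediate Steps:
N(k, g) = 12*k (N(k, g) = (6*k)*2 = 12*k)
F(Z) = √(Z² + 12*Z) (F(Z) = √(12*Z + Z²) = √(Z² + 12*Z))
F(198) + L(6²) = √(198*(12 + 198)) + (6²)² = √(198*210) + 36² = √41580 + 1296 = 6*√1155 + 1296 = 1296 + 6*√1155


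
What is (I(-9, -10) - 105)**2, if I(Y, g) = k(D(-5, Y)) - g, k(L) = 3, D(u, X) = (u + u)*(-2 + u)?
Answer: 8464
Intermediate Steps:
D(u, X) = 2*u*(-2 + u) (D(u, X) = (2*u)*(-2 + u) = 2*u*(-2 + u))
I(Y, g) = 3 - g
(I(-9, -10) - 105)**2 = ((3 - 1*(-10)) - 105)**2 = ((3 + 10) - 105)**2 = (13 - 105)**2 = (-92)**2 = 8464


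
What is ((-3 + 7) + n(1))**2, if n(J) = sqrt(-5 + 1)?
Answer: 12 + 16*I ≈ 12.0 + 16.0*I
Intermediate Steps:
n(J) = 2*I (n(J) = sqrt(-4) = 2*I)
((-3 + 7) + n(1))**2 = ((-3 + 7) + 2*I)**2 = (4 + 2*I)**2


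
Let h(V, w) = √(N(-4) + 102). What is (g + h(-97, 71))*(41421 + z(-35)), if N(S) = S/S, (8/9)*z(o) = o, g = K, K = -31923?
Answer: -10568204919/8 + 331053*√103/8 ≈ -1.3206e+9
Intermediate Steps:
g = -31923
z(o) = 9*o/8
N(S) = 1
h(V, w) = √103 (h(V, w) = √(1 + 102) = √103)
(g + h(-97, 71))*(41421 + z(-35)) = (-31923 + √103)*(41421 + (9/8)*(-35)) = (-31923 + √103)*(41421 - 315/8) = (-31923 + √103)*(331053/8) = -10568204919/8 + 331053*√103/8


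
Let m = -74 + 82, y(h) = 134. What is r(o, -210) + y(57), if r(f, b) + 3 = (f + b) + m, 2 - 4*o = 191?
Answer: -473/4 ≈ -118.25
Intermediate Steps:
o = -189/4 (o = 1/2 - 1/4*191 = 1/2 - 191/4 = -189/4 ≈ -47.250)
m = 8
r(f, b) = 5 + b + f (r(f, b) = -3 + ((f + b) + 8) = -3 + ((b + f) + 8) = -3 + (8 + b + f) = 5 + b + f)
r(o, -210) + y(57) = (5 - 210 - 189/4) + 134 = -1009/4 + 134 = -473/4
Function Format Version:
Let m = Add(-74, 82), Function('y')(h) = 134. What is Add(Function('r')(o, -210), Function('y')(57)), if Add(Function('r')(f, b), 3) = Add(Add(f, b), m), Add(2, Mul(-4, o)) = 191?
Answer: Rational(-473, 4) ≈ -118.25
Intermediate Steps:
o = Rational(-189, 4) (o = Add(Rational(1, 2), Mul(Rational(-1, 4), 191)) = Add(Rational(1, 2), Rational(-191, 4)) = Rational(-189, 4) ≈ -47.250)
m = 8
Function('r')(f, b) = Add(5, b, f) (Function('r')(f, b) = Add(-3, Add(Add(f, b), 8)) = Add(-3, Add(Add(b, f), 8)) = Add(-3, Add(8, b, f)) = Add(5, b, f))
Add(Function('r')(o, -210), Function('y')(57)) = Add(Add(5, -210, Rational(-189, 4)), 134) = Add(Rational(-1009, 4), 134) = Rational(-473, 4)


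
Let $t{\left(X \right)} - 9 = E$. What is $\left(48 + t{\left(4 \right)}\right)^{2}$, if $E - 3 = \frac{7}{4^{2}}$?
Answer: $\frac{935089}{256} \approx 3652.7$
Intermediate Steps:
$E = \frac{55}{16}$ ($E = 3 + \frac{7}{4^{2}} = 3 + \frac{7}{16} = \frac{55}{16} \approx 3.4375$)
$t{\left(X \right)} = \frac{199}{16}$ ($t{\left(X \right)} = 9 + \frac{55}{16} = \frac{199}{16}$)
$\left(48 + t{\left(4 \right)}\right)^{2} = \left(48 + \frac{199}{16}\right)^{2} = \left(\frac{967}{16}\right)^{2} = \frac{935089}{256}$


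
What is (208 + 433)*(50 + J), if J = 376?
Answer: 273066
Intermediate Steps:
(208 + 433)*(50 + J) = (208 + 433)*(50 + 376) = 641*426 = 273066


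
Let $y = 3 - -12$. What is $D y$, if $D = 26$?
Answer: $390$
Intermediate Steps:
$y = 15$ ($y = 3 + 12 = 15$)
$D y = 26 \cdot 15 = 390$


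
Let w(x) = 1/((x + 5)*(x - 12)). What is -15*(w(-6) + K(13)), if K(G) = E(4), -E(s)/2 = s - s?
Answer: -5/6 ≈ -0.83333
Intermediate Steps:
E(s) = 0 (E(s) = -2*(s - s) = -2*0 = 0)
K(G) = 0
w(x) = 1/((-12 + x)*(5 + x)) (w(x) = 1/((5 + x)*(-12 + x)) = 1/((-12 + x)*(5 + x)))
-15*(w(-6) + K(13)) = -15*(1/(-60 + (-6)**2 - 7*(-6)) + 0) = -15*(1/(-60 + 36 + 42) + 0) = -15*(1/18 + 0) = -15*1/18 = -5/6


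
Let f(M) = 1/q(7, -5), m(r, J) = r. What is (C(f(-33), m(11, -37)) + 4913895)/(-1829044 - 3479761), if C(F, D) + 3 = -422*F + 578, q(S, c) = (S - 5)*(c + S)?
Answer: -9828729/10617610 ≈ -0.92570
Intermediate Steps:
q(S, c) = (-5 + S)*(S + c)
f(M) = ¼ (f(M) = 1/(7² - 5*7 - 5*(-5) + 7*(-5)) = 1/(49 - 35 + 25 - 35) = 1/4 = ¼)
C(F, D) = 575 - 422*F (C(F, D) = -3 + (-422*F + 578) = -3 + (578 - 422*F) = 575 - 422*F)
(C(f(-33), m(11, -37)) + 4913895)/(-1829044 - 3479761) = ((575 - 422*¼) + 4913895)/(-1829044 - 3479761) = ((575 - 211/2) + 4913895)/(-5308805) = (939/2 + 4913895)*(-1/5308805) = (9828729/2)*(-1/5308805) = -9828729/10617610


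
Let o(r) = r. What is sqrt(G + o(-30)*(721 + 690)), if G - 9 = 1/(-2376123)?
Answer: 2*I*sqrt(59735673698466633)/2376123 ≈ 205.72*I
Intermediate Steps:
G = 21385106/2376123 (G = 9 + 1/(-2376123) = 9 - 1/2376123 = 21385106/2376123 ≈ 9.0000)
sqrt(G + o(-30)*(721 + 690)) = sqrt(21385106/2376123 - 30*(721 + 690)) = sqrt(21385106/2376123 - 30*1411) = sqrt(21385106/2376123 - 42330) = sqrt(-100559901484/2376123) = 2*I*sqrt(59735673698466633)/2376123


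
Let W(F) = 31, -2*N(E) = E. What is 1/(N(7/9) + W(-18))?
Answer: 18/551 ≈ 0.032668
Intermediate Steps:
N(E) = -E/2
1/(N(7/9) + W(-18)) = 1/(-7/(2*9) + 31) = 1/(-½*7/9 + 31) = 1/(-7/18 + 31) = 1/(551/18) = 18/551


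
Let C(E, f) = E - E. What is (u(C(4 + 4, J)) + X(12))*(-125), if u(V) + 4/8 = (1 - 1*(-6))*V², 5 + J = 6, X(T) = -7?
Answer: 1875/2 ≈ 937.50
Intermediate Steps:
J = 1 (J = -5 + 6 = 1)
C(E, f) = 0
u(V) = -½ + 7*V² (u(V) = -½ + (1 - 1*(-6))*V² = -½ + (1 + 6)*V² = -½ + 7*V²)
(u(C(4 + 4, J)) + X(12))*(-125) = ((-½ + 7*0²) - 7)*(-125) = ((-½ + 7*0) - 7)*(-125) = ((-½ + 0) - 7)*(-125) = (-½ - 7)*(-125) = -15/2*(-125) = 1875/2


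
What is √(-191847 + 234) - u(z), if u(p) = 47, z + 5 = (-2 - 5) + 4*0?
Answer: -47 + I*√191613 ≈ -47.0 + 437.74*I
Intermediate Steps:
z = -12 (z = -5 + ((-2 - 5) + 4*0) = -5 + (-7 + 0) = -5 - 7 = -12)
√(-191847 + 234) - u(z) = √(-191847 + 234) - 1*47 = √(-191613) - 47 = I*√191613 - 47 = -47 + I*√191613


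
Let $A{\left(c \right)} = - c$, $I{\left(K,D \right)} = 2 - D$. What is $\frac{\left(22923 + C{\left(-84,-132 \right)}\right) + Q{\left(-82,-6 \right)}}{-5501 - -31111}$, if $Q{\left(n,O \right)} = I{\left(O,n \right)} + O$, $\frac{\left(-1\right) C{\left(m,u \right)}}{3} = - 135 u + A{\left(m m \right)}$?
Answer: $- \frac{9291}{25610} \approx -0.36279$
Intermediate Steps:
$C{\left(m,u \right)} = 3 m^{2} + 405 u$ ($C{\left(m,u \right)} = - 3 \left(- 135 u - m m\right) = - 3 \left(- 135 u - m^{2}\right) = - 3 \left(- m^{2} - 135 u\right) = 3 m^{2} + 405 u$)
$Q{\left(n,O \right)} = 2 + O - n$ ($Q{\left(n,O \right)} = \left(2 - n\right) + O = 2 + O - n$)
$\frac{\left(22923 + C{\left(-84,-132 \right)}\right) + Q{\left(-82,-6 \right)}}{-5501 - -31111} = \frac{\left(22923 + \left(3 \left(-84\right)^{2} + 405 \left(-132\right)\right)\right) - -78}{-5501 - -31111} = \frac{\left(22923 + \left(3 \cdot 7056 - 53460\right)\right) + \left(2 - 6 + 82\right)}{-5501 + 31111} = \frac{\left(22923 + \left(21168 - 53460\right)\right) + 78}{25610} = \left(\left(22923 - 32292\right) + 78\right) \frac{1}{25610} = \left(-9369 + 78\right) \frac{1}{25610} = \left(-9291\right) \frac{1}{25610} = - \frac{9291}{25610}$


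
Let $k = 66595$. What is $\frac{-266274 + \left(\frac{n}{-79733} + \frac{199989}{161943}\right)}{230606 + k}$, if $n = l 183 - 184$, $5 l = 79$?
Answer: $- \frac{5730279933515912}{6395865190813365} \approx -0.89594$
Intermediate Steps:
$l = \frac{79}{5}$ ($l = \frac{1}{5} \cdot 79 = \frac{79}{5} \approx 15.8$)
$n = \frac{13537}{5}$ ($n = \frac{79}{5} \cdot 183 - 184 = \frac{14457}{5} - 184 = \frac{13537}{5} \approx 2707.4$)
$\frac{-266274 + \left(\frac{n}{-79733} + \frac{199989}{161943}\right)}{230606 + k} = \frac{-266274 + \left(\frac{13537}{5 \left(-79733\right)} + \frac{199989}{161943}\right)}{230606 + 66595} = \frac{-266274 + \left(\frac{13537}{5} \left(- \frac{1}{79733}\right) + 199989 \cdot \frac{1}{161943}\right)}{297201} = \left(-266274 + \left(- \frac{13537}{398665} + \frac{66663}{53981}\right)\right) \frac{1}{297201} = \left(-266274 + \frac{25845464098}{21520335365}\right) \frac{1}{297201} = \left(- \frac{5730279933515912}{21520335365}\right) \frac{1}{297201} = - \frac{5730279933515912}{6395865190813365}$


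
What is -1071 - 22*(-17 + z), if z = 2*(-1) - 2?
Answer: -609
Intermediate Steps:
z = -4 (z = -2 - 2 = -4)
-1071 - 22*(-17 + z) = -1071 - 22*(-17 - 4) = -1071 - 22*(-21) = -1071 - 1*(-462) = -1071 + 462 = -609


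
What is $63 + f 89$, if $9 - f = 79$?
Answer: $-6167$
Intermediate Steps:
$f = -70$ ($f = 9 - 79 = -70$)
$63 + f 89 = 63 - 6230 = -6167$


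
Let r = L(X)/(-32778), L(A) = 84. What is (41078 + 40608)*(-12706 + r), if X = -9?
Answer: -5670061495912/5463 ≈ -1.0379e+9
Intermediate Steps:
r = -14/5463 (r = 84/(-32778) = 84*(-1/32778) = -14/5463 ≈ -0.0025627)
(41078 + 40608)*(-12706 + r) = (41078 + 40608)*(-12706 - 14/5463) = 81686*(-69412892/5463) = -5670061495912/5463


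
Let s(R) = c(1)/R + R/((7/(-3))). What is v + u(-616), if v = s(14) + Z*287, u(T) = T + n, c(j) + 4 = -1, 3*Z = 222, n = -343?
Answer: 283817/14 ≈ 20273.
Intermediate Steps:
Z = 74 (Z = (1/3)*222 = 74)
c(j) = -5 (c(j) = -4 - 1 = -5)
s(R) = -5/R - 3*R/7 (s(R) = -5/R + R/((7/(-3))) = -5/R + R/((7*(-1/3))) = -5/R + R/(-7/3) = -5/R + R*(-3/7) = -5/R - 3*R/7)
u(T) = -343 + T (u(T) = T - 343 = -343 + T)
v = 297243/14 (v = (-5/14 - 3/7*14) + 74*287 = (-5*1/14 - 6) + 21238 = (-5/14 - 6) + 21238 = -89/14 + 21238 = 297243/14 ≈ 21232.)
v + u(-616) = 297243/14 + (-343 - 616) = 297243/14 - 959 = 283817/14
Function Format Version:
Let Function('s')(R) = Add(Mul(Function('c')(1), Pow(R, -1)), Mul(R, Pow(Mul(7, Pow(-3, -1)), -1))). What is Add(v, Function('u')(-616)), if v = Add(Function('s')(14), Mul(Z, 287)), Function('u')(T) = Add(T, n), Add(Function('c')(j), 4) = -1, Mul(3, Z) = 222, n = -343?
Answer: Rational(283817, 14) ≈ 20273.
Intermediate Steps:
Z = 74 (Z = Mul(Rational(1, 3), 222) = 74)
Function('c')(j) = -5 (Function('c')(j) = Add(-4, -1) = -5)
Function('s')(R) = Add(Mul(-5, Pow(R, -1)), Mul(Rational(-3, 7), R)) (Function('s')(R) = Add(Mul(-5, Pow(R, -1)), Mul(R, Pow(Mul(7, Pow(-3, -1)), -1))) = Add(Mul(-5, Pow(R, -1)), Mul(R, Pow(Mul(7, Rational(-1, 3)), -1))) = Add(Mul(-5, Pow(R, -1)), Mul(R, Pow(Rational(-7, 3), -1))) = Add(Mul(-5, Pow(R, -1)), Mul(R, Rational(-3, 7))) = Add(Mul(-5, Pow(R, -1)), Mul(Rational(-3, 7), R)))
Function('u')(T) = Add(-343, T) (Function('u')(T) = Add(T, -343) = Add(-343, T))
v = Rational(297243, 14) (v = Add(Add(Mul(-5, Pow(14, -1)), Mul(Rational(-3, 7), 14)), Mul(74, 287)) = Add(Add(Mul(-5, Rational(1, 14)), -6), 21238) = Add(Add(Rational(-5, 14), -6), 21238) = Add(Rational(-89, 14), 21238) = Rational(297243, 14) ≈ 21232.)
Add(v, Function('u')(-616)) = Add(Rational(297243, 14), Add(-343, -616)) = Add(Rational(297243, 14), -959) = Rational(283817, 14)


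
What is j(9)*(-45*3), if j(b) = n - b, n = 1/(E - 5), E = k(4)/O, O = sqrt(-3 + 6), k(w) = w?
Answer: 73710/59 + 540*sqrt(3)/59 ≈ 1265.2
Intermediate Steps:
O = sqrt(3) ≈ 1.7320
E = 4*sqrt(3)/3 (E = 4/(sqrt(3)) = 4*(sqrt(3)/3) = 4*sqrt(3)/3 ≈ 2.3094)
n = 1/(-5 + 4*sqrt(3)/3) (n = 1/(4*sqrt(3)/3 - 5) = 1/(-5 + 4*sqrt(3)/3) ≈ -0.37166)
j(b) = -15/59 - b - 4*sqrt(3)/59 (j(b) = (-15/59 - 4*sqrt(3)/59) - b = -15/59 - b - 4*sqrt(3)/59)
j(9)*(-45*3) = (-15/59 - 1*9 - 4*sqrt(3)/59)*(-45*3) = (-15/59 - 9 - 4*sqrt(3)/59)*(-135) = (-546/59 - 4*sqrt(3)/59)*(-135) = 73710/59 + 540*sqrt(3)/59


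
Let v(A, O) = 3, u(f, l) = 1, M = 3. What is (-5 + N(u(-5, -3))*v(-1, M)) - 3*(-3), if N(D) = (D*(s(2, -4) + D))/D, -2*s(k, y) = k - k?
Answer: 7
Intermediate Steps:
s(k, y) = 0 (s(k, y) = -(k - k)/2 = -1/2*0 = 0)
N(D) = D (N(D) = (D*(0 + D))/D = (D*D)/D = D**2/D = D)
(-5 + N(u(-5, -3))*v(-1, M)) - 3*(-3) = (-5 + 1*3) - 3*(-3) = (-5 + 3) + 9 = -2 + 9 = 7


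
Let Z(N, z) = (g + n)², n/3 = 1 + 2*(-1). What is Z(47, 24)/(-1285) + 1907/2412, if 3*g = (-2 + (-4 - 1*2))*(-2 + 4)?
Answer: 456599/619884 ≈ 0.73659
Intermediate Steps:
n = -3 (n = 3*(1 + 2*(-1)) = 3*(1 - 2) = 3*(-1) = -3)
g = -16/3 (g = ((-2 + (-4 - 1*2))*(-2 + 4))/3 = ((-2 + (-4 - 2))*2)/3 = ((-2 - 6)*2)/3 = (-8*2)/3 = (⅓)*(-16) = -16/3 ≈ -5.3333)
Z(N, z) = 625/9 (Z(N, z) = (-16/3 - 3)² = (-25/3)² = 625/9)
Z(47, 24)/(-1285) + 1907/2412 = (625/9)/(-1285) + 1907/2412 = (625/9)*(-1/1285) + 1907*(1/2412) = -125/2313 + 1907/2412 = 456599/619884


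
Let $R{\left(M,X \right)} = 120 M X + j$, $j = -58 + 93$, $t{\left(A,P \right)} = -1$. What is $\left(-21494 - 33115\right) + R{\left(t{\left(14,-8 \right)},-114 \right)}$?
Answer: $-40894$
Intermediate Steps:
$j = 35$
$R{\left(M,X \right)} = 35 + 120 M X$ ($R{\left(M,X \right)} = 120 M X + 35 = 35 + 120 M X$)
$\left(-21494 - 33115\right) + R{\left(t{\left(14,-8 \right)},-114 \right)} = \left(-21494 - 33115\right) + \left(35 + 120 \left(-1\right) \left(-114\right)\right) = -54609 + \left(35 + 13680\right) = -54609 + 13715 = -40894$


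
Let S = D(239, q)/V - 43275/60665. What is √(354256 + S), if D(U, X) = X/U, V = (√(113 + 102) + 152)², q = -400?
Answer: √(4298179393/12133 - 400/(239*(152 + √215)²)) ≈ 595.19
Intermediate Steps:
V = (152 + √215)² (V = (√215 + 152)² = (152 + √215)² ≈ 27777.)
S = -8655/12133 - 400/(239*(152 + √215)²) (S = (-400/239)/((152 + √215)²) - 43275/60665 = (-400*1/239)/(152 + √215)² - 43275*1/60665 = -400/(239*(152 + √215)²) - 8655/12133 = -8655/12133 - 400/(239*(152 + √215)²) ≈ -0.71340)
√(354256 + S) = √(354256 + (-1083836972543745/1519216738853627 + 121600*√215/125213610719)) = √(538190561202357942767/1519216738853627 + 121600*√215/125213610719)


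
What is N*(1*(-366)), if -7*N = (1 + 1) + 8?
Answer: 3660/7 ≈ 522.86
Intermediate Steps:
N = -10/7 (N = -((1 + 1) + 8)/7 = -(2 + 8)/7 = -⅐*10 = -10/7 ≈ -1.4286)
N*(1*(-366)) = -10*(-366)/7 = -10/7*(-366) = 3660/7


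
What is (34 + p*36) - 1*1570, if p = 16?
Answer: -960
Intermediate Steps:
(34 + p*36) - 1*1570 = (34 + 16*36) - 1*1570 = (34 + 576) - 1570 = 610 - 1570 = -960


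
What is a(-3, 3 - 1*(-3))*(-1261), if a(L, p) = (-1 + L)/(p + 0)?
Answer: 2522/3 ≈ 840.67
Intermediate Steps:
a(L, p) = (-1 + L)/p
a(-3, 3 - 1*(-3))*(-1261) = ((-1 - 3)/(3 - 1*(-3)))*(-1261) = (-4/(3 + 3))*(-1261) = (-4/6)*(-1261) = ((1/6)*(-4))*(-1261) = -2/3*(-1261) = 2522/3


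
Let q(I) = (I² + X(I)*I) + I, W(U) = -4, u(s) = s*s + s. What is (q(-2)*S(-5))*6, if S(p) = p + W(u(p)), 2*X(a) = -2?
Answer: -216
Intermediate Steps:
u(s) = s + s² (u(s) = s² + s = s + s²)
X(a) = -1 (X(a) = (½)*(-2) = -1)
q(I) = I² (q(I) = (I² - I) + I = I²)
S(p) = -4 + p (S(p) = p - 4 = -4 + p)
(q(-2)*S(-5))*6 = ((-2)²*(-4 - 5))*6 = (4*(-9))*6 = -36*6 = -216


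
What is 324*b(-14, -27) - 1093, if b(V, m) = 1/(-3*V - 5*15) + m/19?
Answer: -5458223/3515 ≈ -1552.8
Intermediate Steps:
b(V, m) = 1/(15*(-5 - 3*V)) + m/19 (b(V, m) = (1/15)/(-5 - 3*V) + m*(1/19) = 1/(15*(-5 - 3*V)) + m/19)
324*b(-14, -27) - 1093 = 324*((-19 + 75*(-27) + 45*(-14)*(-27))/(285*(5 + 3*(-14)))) - 1093 = 324*((-19 - 2025 + 17010)/(285*(5 - 42))) - 1093 = 324*((1/285)*14966/(-37)) - 1093 = 324*((1/285)*(-1/37)*14966) - 1093 = 324*(-14966/10545) - 1093 = -1616328/3515 - 1093 = -5458223/3515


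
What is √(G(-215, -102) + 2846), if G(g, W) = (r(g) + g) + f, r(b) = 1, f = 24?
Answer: 4*√166 ≈ 51.536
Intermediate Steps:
G(g, W) = 25 + g (G(g, W) = (1 + g) + 24 = 25 + g)
√(G(-215, -102) + 2846) = √((25 - 215) + 2846) = √(-190 + 2846) = √2656 = 4*√166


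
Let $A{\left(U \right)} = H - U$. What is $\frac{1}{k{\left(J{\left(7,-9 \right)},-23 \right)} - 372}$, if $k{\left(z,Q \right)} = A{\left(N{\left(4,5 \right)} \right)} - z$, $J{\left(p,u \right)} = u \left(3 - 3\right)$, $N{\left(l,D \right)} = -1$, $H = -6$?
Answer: $- \frac{1}{377} \approx -0.0026525$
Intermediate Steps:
$A{\left(U \right)} = -6 - U$
$J{\left(p,u \right)} = 0$ ($J{\left(p,u \right)} = u 0 = 0$)
$k{\left(z,Q \right)} = -5 - z$ ($k{\left(z,Q \right)} = \left(-6 - -1\right) - z = \left(-6 + 1\right) - z = -5 - z$)
$\frac{1}{k{\left(J{\left(7,-9 \right)},-23 \right)} - 372} = \frac{1}{\left(-5 - 0\right) - 372} = \frac{1}{\left(-5 + 0\right) - 372} = \frac{1}{-5 - 372} = \frac{1}{-377} = - \frac{1}{377}$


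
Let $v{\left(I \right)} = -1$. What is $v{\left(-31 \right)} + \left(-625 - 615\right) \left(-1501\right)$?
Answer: $1861239$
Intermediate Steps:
$v{\left(-31 \right)} + \left(-625 - 615\right) \left(-1501\right) = -1 + \left(-625 - 615\right) \left(-1501\right) = -1 - -1861240 = -1 + 1861240 = 1861239$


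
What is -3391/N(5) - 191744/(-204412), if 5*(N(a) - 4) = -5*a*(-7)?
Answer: -13186213/153309 ≈ -86.011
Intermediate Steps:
N(a) = 4 + 7*a (N(a) = 4 + (-5*a*(-7))/5 = 4 + (35*a)/5 = 4 + 7*a)
-3391/N(5) - 191744/(-204412) = -3391/(4 + 7*5) - 191744/(-204412) = -3391/(4 + 35) - 191744*(-1/204412) = -3391/39 + 47936/51103 = -13186213/153309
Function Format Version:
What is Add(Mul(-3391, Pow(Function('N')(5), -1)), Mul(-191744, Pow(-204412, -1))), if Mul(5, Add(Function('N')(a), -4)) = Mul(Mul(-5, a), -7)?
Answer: Rational(-13186213, 153309) ≈ -86.011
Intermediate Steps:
Function('N')(a) = Add(4, Mul(7, a)) (Function('N')(a) = Add(4, Mul(Rational(1, 5), Mul(Mul(-5, a), -7))) = Add(4, Mul(Rational(1, 5), Mul(35, a))) = Add(4, Mul(7, a)))
Add(Mul(-3391, Pow(Function('N')(5), -1)), Mul(-191744, Pow(-204412, -1))) = Add(Mul(-3391, Pow(Add(4, Mul(7, 5)), -1)), Mul(-191744, Pow(-204412, -1))) = Add(Mul(-3391, Pow(Add(4, 35), -1)), Mul(-191744, Rational(-1, 204412))) = Add(Mul(-3391, Pow(39, -1)), Rational(47936, 51103)) = Add(Mul(-3391, Rational(1, 39)), Rational(47936, 51103)) = Add(Rational(-3391, 39), Rational(47936, 51103)) = Rational(-13186213, 153309)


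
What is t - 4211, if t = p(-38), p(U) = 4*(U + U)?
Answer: -4515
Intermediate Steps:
p(U) = 8*U (p(U) = 4*(2*U) = 8*U)
t = -304 (t = 8*(-38) = -304)
t - 4211 = -304 - 4211 = -4515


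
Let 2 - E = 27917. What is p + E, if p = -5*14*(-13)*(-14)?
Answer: -40655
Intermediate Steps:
E = -27915 (E = 2 - 1*27917 = 2 - 27917 = -27915)
p = -12740 (p = -(-910)*(-14) = -5*2548 = -12740)
p + E = -12740 - 27915 = -40655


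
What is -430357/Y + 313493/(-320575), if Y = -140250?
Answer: 3759772081/1798425750 ≈ 2.0906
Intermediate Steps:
-430357/Y + 313493/(-320575) = -430357/(-140250) + 313493/(-320575) = -430357*(-1/140250) + 313493*(-1/320575) = 430357/140250 - 313493/320575 = 3759772081/1798425750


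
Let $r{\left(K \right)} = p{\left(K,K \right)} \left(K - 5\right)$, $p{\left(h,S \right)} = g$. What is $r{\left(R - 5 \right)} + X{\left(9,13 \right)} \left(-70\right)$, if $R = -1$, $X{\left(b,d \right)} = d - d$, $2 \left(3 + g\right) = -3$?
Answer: $\frac{99}{2} \approx 49.5$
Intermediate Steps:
$g = - \frac{9}{2}$ ($g = -3 + \frac{1}{2} \left(-3\right) = -3 - \frac{3}{2} = - \frac{9}{2} \approx -4.5$)
$p{\left(h,S \right)} = - \frac{9}{2}$
$X{\left(b,d \right)} = 0$
$r{\left(K \right)} = \frac{45}{2} - \frac{9 K}{2}$ ($r{\left(K \right)} = - \frac{9 \left(K - 5\right)}{2} = - \frac{9 \left(-5 + K\right)}{2} = \frac{45}{2} - \frac{9 K}{2}$)
$r{\left(R - 5 \right)} + X{\left(9,13 \right)} \left(-70\right) = \left(\frac{45}{2} - \frac{9 \left(-1 - 5\right)}{2}\right) + 0 \left(-70\right) = \left(\frac{45}{2} - \frac{9 \left(-1 - 5\right)}{2}\right) + 0 = \left(\frac{45}{2} - -27\right) + 0 = \left(\frac{45}{2} + 27\right) + 0 = \frac{99}{2} + 0 = \frac{99}{2}$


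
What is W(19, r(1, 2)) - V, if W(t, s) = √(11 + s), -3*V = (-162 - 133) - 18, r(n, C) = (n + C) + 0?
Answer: -313/3 + √14 ≈ -100.59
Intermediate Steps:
r(n, C) = C + n (r(n, C) = (C + n) + 0 = C + n)
V = 313/3 (V = -((-162 - 133) - 18)/3 = -(-295 - 18)/3 = -⅓*(-313) = 313/3 ≈ 104.33)
W(19, r(1, 2)) - V = √(11 + (2 + 1)) - 1*313/3 = √(11 + 3) - 313/3 = √14 - 313/3 = -313/3 + √14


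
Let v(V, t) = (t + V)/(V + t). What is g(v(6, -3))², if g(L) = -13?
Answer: 169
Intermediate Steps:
v(V, t) = 1 (v(V, t) = (V + t)/(V + t) = 1)
g(v(6, -3))² = (-13)² = 169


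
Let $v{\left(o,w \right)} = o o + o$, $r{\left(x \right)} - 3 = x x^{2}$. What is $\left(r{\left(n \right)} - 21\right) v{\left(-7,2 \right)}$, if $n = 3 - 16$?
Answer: $-93030$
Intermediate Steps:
$n = -13$ ($n = 3 - 16 = -13$)
$r{\left(x \right)} = 3 + x^{3}$ ($r{\left(x \right)} = 3 + x x^{2} = 3 + x^{3}$)
$v{\left(o,w \right)} = o + o^{2}$ ($v{\left(o,w \right)} = o^{2} + o = o + o^{2}$)
$\left(r{\left(n \right)} - 21\right) v{\left(-7,2 \right)} = \left(\left(3 + \left(-13\right)^{3}\right) - 21\right) \left(- 7 \left(1 - 7\right)\right) = \left(\left(3 - 2197\right) - 21\right) \left(\left(-7\right) \left(-6\right)\right) = \left(-2194 - 21\right) 42 = \left(-2215\right) 42 = -93030$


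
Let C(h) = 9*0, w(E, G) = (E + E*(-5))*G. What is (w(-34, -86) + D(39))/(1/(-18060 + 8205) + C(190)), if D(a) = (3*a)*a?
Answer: 70295715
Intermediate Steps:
D(a) = 3*a²
w(E, G) = -4*E*G (w(E, G) = (E - 5*E)*G = (-4*E)*G = -4*E*G)
C(h) = 0
(w(-34, -86) + D(39))/(1/(-18060 + 8205) + C(190)) = (-4*(-34)*(-86) + 3*39²)/(1/(-18060 + 8205) + 0) = (-11696 + 3*1521)/(1/(-9855) + 0) = (-11696 + 4563)/(-1/9855 + 0) = -7133/(-1/9855) = -7133*(-9855) = 70295715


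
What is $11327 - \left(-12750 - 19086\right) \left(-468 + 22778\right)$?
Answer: $710272487$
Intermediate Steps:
$11327 - \left(-12750 - 19086\right) \left(-468 + 22778\right) = 11327 - \left(-31836\right) 22310 = 11327 - -710261160 = 11327 + 710261160 = 710272487$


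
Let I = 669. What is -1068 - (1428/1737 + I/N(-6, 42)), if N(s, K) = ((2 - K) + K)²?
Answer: -2862743/2316 ≈ -1236.1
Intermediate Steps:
N(s, K) = 4 (N(s, K) = 2² = 4)
-1068 - (1428/1737 + I/N(-6, 42)) = -1068 - (1428/1737 + 669/4) = -1068 - (1428*(1/1737) + 669*(¼)) = -1068 - (476/579 + 669/4) = -1068 - 1*389255/2316 = -1068 - 389255/2316 = -2862743/2316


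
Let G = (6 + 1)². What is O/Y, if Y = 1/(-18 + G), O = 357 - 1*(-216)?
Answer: 17763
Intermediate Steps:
O = 573 (O = 357 + 216 = 573)
G = 49 (G = 7² = 49)
Y = 1/31 (Y = 1/(-18 + 49) = 1/31 ≈ 0.032258)
O/Y = 573/(1/31) = 573*31 = 17763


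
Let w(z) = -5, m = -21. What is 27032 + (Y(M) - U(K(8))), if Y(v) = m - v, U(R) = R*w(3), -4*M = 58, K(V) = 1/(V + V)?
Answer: 432413/16 ≈ 27026.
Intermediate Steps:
K(V) = 1/(2*V)
M = -29/2 (M = -1/4*58 = -29/2 ≈ -14.500)
U(R) = -5*R (U(R) = R*(-5) = -5*R)
Y(v) = -21 - v
27032 + (Y(M) - U(K(8))) = 27032 + ((-21 - 1*(-29/2)) - (-5)*(1/2)/8) = 27032 + ((-21 + 29/2) - (-5)*(1/2)*(1/8)) = 27032 + (-13/2 - (-5)/16) = 27032 + (-13/2 - 1*(-5/16)) = 27032 + (-13/2 + 5/16) = 27032 - 99/16 = 432413/16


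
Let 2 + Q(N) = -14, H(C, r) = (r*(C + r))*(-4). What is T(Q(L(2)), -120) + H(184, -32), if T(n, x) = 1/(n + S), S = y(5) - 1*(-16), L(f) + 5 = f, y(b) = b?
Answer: 97281/5 ≈ 19456.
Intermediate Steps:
L(f) = -5 + f
H(C, r) = -4*r*(C + r)
Q(N) = -16 (Q(N) = -2 - 14 = -16)
S = 21 (S = 5 - 1*(-16) = 5 + 16 = 21)
T(n, x) = 1/(21 + n) (T(n, x) = 1/(n + 21) = 1/(21 + n))
T(Q(L(2)), -120) + H(184, -32) = 1/(21 - 16) - 4*(-32)*(184 - 32) = 1/5 - 4*(-32)*152 = 1/5 + 19456 = 97281/5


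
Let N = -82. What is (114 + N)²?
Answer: 1024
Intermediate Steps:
(114 + N)² = (114 - 82)² = 32² = 1024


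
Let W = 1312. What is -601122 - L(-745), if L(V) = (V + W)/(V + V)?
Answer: -895671213/1490 ≈ -6.0112e+5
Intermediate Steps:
L(V) = (1312 + V)/(2*V) (L(V) = (V + 1312)/(V + V) = (1312 + V)/((2*V)) = (1312 + V)*(1/(2*V)) = (1312 + V)/(2*V))
-601122 - L(-745) = -601122 - (1312 - 745)/(2*(-745)) = -601122 - (-1)*567/(2*745) = -601122 - 1*(-567/1490) = -601122 + 567/1490 = -895671213/1490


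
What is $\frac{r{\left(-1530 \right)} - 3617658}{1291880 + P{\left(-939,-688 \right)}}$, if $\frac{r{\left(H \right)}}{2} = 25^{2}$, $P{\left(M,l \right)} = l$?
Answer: $- \frac{452051}{161399} \approx -2.8008$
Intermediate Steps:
$r{\left(H \right)} = 1250$ ($r{\left(H \right)} = 2 \cdot 25^{2} = 2 \cdot 625 = 1250$)
$\frac{r{\left(-1530 \right)} - 3617658}{1291880 + P{\left(-939,-688 \right)}} = \frac{1250 - 3617658}{1291880 - 688} = - \frac{3616408}{1291192} = \left(-3616408\right) \frac{1}{1291192} = - \frac{452051}{161399}$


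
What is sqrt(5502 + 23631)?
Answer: 3*sqrt(3237) ≈ 170.68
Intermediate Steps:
sqrt(5502 + 23631) = sqrt(29133) = 3*sqrt(3237)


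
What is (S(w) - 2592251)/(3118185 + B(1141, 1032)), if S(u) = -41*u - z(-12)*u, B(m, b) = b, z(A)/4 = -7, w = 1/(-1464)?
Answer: -3795055451/4566533688 ≈ -0.83106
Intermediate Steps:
w = -1/1464 ≈ -0.00068306
z(A) = -28 (z(A) = 4*(-7) = -28)
S(u) = -13*u (S(u) = -41*u - (-28)*u = -41*u + 28*u = -13*u)
(S(w) - 2592251)/(3118185 + B(1141, 1032)) = (-13*(-1/1464) - 2592251)/(3118185 + 1032) = (13/1464 - 2592251)/3119217 = -3795055451/1464*1/3119217 = -3795055451/4566533688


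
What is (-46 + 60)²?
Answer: 196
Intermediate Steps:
(-46 + 60)² = 14² = 196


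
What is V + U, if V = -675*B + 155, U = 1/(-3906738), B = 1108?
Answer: -2921243805811/3906738 ≈ -7.4775e+5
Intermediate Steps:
U = -1/3906738 ≈ -2.5597e-7
V = -747745 (V = -675*1108 + 155 = -747900 + 155 = -747745)
V + U = -747745 - 1/3906738 = -2921243805811/3906738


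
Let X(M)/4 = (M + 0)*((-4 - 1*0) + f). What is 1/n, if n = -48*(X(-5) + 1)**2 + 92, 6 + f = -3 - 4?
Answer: -1/5581396 ≈ -1.7917e-7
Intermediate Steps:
f = -13 (f = -6 + (-3 - 4) = -6 - 7 = -13)
X(M) = -68*M (X(M) = 4*((M + 0)*((-4 - 1*0) - 13)) = 4*(M*((-4 + 0) - 13)) = 4*(M*(-4 - 13)) = 4*(M*(-17)) = 4*(-17*M) = -68*M)
n = -5581396 (n = -48*(-68*(-5) + 1)**2 + 92 = -48*(340 + 1)**2 + 92 = -48*341**2 + 92 = -48*116281 + 92 = -5581488 + 92 = -5581396)
1/n = 1/(-5581396) = -1/5581396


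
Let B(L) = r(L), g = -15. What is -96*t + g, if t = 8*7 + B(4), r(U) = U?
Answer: -5775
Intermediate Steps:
B(L) = L
t = 60 (t = 8*7 + 4 = 56 + 4 = 60)
-96*t + g = -96*60 - 15 = -5760 - 15 = -5775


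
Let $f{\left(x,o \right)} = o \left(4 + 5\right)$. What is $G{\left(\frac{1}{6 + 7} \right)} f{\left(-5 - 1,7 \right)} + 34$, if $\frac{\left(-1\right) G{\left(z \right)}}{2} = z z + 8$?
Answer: $- \frac{164732}{169} \approx -974.75$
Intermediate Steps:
$f{\left(x,o \right)} = 9 o$ ($f{\left(x,o \right)} = o 9 = 9 o$)
$G{\left(z \right)} = -16 - 2 z^{2}$ ($G{\left(z \right)} = - 2 \left(z z + 8\right) = - 2 \left(z^{2} + 8\right) = - 2 \left(8 + z^{2}\right) = -16 - 2 z^{2}$)
$G{\left(\frac{1}{6 + 7} \right)} f{\left(-5 - 1,7 \right)} + 34 = \left(-16 - 2 \left(\frac{1}{6 + 7}\right)^{2}\right) 9 \cdot 7 + 34 = \left(-16 - 2 \left(\frac{1}{13}\right)^{2}\right) 63 + 34 = \left(-16 - \frac{2}{169}\right) 63 + 34 = \left(- \frac{2706}{169}\right) 63 + 34 = - \frac{170478}{169} + 34 = - \frac{164732}{169}$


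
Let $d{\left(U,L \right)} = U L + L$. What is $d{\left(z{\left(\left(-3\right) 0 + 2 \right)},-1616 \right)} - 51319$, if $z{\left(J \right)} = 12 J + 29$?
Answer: $-138583$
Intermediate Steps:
$z{\left(J \right)} = 29 + 12 J$
$d{\left(U,L \right)} = L + L U$ ($d{\left(U,L \right)} = L U + L = L + L U$)
$d{\left(z{\left(\left(-3\right) 0 + 2 \right)},-1616 \right)} - 51319 = - 1616 \left(1 + \left(29 + 12 \left(\left(-3\right) 0 + 2\right)\right)\right) - 51319 = - 1616 \left(1 + \left(29 + 12 \left(0 + 2\right)\right)\right) - 51319 = - 1616 \left(1 + \left(29 + 12 \cdot 2\right)\right) - 51319 = - 1616 \left(1 + \left(29 + 24\right)\right) - 51319 = - 1616 \left(1 + 53\right) - 51319 = \left(-1616\right) 54 - 51319 = -87264 - 51319 = -138583$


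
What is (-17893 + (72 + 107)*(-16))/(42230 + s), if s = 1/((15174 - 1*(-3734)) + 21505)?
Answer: -76259331/155149181 ≈ -0.49152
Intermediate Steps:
s = 1/40413 (s = 1/((15174 + 3734) + 21505) = 1/(18908 + 21505) = 1/40413 ≈ 2.4745e-5)
(-17893 + (72 + 107)*(-16))/(42230 + s) = (-17893 + (72 + 107)*(-16))/(42230 + 1/40413) = (-17893 + 179*(-16))/(1706640991/40413) = (-17893 - 2864)*(40413/1706640991) = -20757*40413/1706640991 = -76259331/155149181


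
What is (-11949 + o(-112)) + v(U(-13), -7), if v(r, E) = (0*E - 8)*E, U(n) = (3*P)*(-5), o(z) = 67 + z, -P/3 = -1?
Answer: -11938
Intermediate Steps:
P = 3 (P = -3*(-1) = 3)
U(n) = -45 (U(n) = (3*3)*(-5) = 9*(-5) = -45)
v(r, E) = -8*E (v(r, E) = (0 - 8)*E = -8*E)
(-11949 + o(-112)) + v(U(-13), -7) = (-11949 + (67 - 112)) - 8*(-7) = (-11949 - 45) + 56 = -11994 + 56 = -11938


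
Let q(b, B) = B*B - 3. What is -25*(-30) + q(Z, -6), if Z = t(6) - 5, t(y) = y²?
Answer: 783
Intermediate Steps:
Z = 31 (Z = 6² - 5 = 36 - 5 = 31)
q(b, B) = -3 + B² (q(b, B) = B² - 3 = -3 + B²)
-25*(-30) + q(Z, -6) = -25*(-30) + (-3 + (-6)²) = 750 + (-3 + 36) = 750 + 33 = 783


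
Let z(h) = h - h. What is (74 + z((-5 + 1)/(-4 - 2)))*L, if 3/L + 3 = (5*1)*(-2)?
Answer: -222/13 ≈ -17.077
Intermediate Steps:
L = -3/13 (L = 3/(-3 + (5*1)*(-2)) = 3/(-3 + 5*(-2)) = 3/(-3 - 10) = 3/(-13) = 3*(-1/13) = -3/13 ≈ -0.23077)
z(h) = 0
(74 + z((-5 + 1)/(-4 - 2)))*L = (74 + 0)*(-3/13) = 74*(-3/13) = -222/13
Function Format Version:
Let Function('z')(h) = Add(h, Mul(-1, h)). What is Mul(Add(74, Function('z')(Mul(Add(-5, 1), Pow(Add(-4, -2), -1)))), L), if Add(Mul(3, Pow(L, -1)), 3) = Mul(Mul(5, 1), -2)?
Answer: Rational(-222, 13) ≈ -17.077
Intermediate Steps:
L = Rational(-3, 13) (L = Mul(3, Pow(Add(-3, Mul(Mul(5, 1), -2)), -1)) = Mul(3, Pow(Add(-3, Mul(5, -2)), -1)) = Mul(3, Pow(Add(-3, -10), -1)) = Mul(3, Pow(-13, -1)) = Mul(3, Rational(-1, 13)) = Rational(-3, 13) ≈ -0.23077)
Function('z')(h) = 0
Mul(Add(74, Function('z')(Mul(Add(-5, 1), Pow(Add(-4, -2), -1)))), L) = Mul(Add(74, 0), Rational(-3, 13)) = Mul(74, Rational(-3, 13)) = Rational(-222, 13)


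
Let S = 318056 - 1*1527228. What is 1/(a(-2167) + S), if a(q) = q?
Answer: -1/1211339 ≈ -8.2553e-7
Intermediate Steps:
S = -1209172 (S = 318056 - 1527228 = -1209172)
1/(a(-2167) + S) = 1/(-2167 - 1209172) = 1/(-1211339) = -1/1211339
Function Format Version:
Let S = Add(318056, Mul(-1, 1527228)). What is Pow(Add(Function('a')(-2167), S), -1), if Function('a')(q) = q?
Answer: Rational(-1, 1211339) ≈ -8.2553e-7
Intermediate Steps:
S = -1209172 (S = Add(318056, -1527228) = -1209172)
Pow(Add(Function('a')(-2167), S), -1) = Pow(Add(-2167, -1209172), -1) = Pow(-1211339, -1) = Rational(-1, 1211339)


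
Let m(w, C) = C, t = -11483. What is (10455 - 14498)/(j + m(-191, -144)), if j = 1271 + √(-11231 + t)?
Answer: -4556461/1292843 + 4043*I*√22714/1292843 ≈ -3.5244 + 0.47131*I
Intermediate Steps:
j = 1271 + I*√22714 (j = 1271 + √(-11231 - 11483) = 1271 + √(-22714) = 1271 + I*√22714 ≈ 1271.0 + 150.71*I)
(10455 - 14498)/(j + m(-191, -144)) = (10455 - 14498)/((1271 + I*√22714) - 144) = -4043/(1127 + I*√22714)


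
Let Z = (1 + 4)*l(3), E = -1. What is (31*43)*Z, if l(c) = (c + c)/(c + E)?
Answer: 19995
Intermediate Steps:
l(c) = 2*c/(-1 + c) (l(c) = (c + c)/(c - 1) = (2*c)/(-1 + c) = 2*c/(-1 + c))
Z = 15 (Z = (1 + 4)*(2*3/(-1 + 3)) = 5*(2*3/2) = 5*(2*3*(½)) = 5*3 = 15)
(31*43)*Z = (31*43)*15 = 1333*15 = 19995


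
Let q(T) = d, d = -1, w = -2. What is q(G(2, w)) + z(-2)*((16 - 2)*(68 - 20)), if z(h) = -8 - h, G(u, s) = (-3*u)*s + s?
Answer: -4033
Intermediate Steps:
G(u, s) = s - 3*s*u (G(u, s) = -3*s*u + s = s - 3*s*u)
q(T) = -1
q(G(2, w)) + z(-2)*((16 - 2)*(68 - 20)) = -1 + (-8 - 1*(-2))*((16 - 2)*(68 - 20)) = -1 + (-8 + 2)*(14*48) = -1 - 6*672 = -1 - 4032 = -4033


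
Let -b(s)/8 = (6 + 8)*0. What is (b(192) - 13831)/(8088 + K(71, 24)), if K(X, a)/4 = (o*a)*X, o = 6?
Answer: -13831/48984 ≈ -0.28236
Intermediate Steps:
b(s) = 0 (b(s) = -8*(6 + 8)*0 = -112*0 = -8*0 = 0)
K(X, a) = 24*X*a (K(X, a) = 4*((6*a)*X) = 4*(6*X*a) = 24*X*a)
(b(192) - 13831)/(8088 + K(71, 24)) = (0 - 13831)/(8088 + 24*71*24) = -13831/(8088 + 40896) = -13831/48984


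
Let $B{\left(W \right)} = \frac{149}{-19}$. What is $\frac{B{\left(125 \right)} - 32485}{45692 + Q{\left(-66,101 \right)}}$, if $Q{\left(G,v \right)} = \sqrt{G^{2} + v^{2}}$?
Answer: $- \frac{854805936}{1202034601} + \frac{18708 \sqrt{14557}}{1202034601} \approx -0.70926$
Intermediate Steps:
$B{\left(W \right)} = - \frac{149}{19}$ ($B{\left(W \right)} = 149 \left(- \frac{1}{19}\right) = - \frac{149}{19}$)
$\frac{B{\left(125 \right)} - 32485}{45692 + Q{\left(-66,101 \right)}} = \frac{- \frac{149}{19} - 32485}{45692 + \sqrt{\left(-66\right)^{2} + 101^{2}}} = - \frac{617364}{19 \left(45692 + \sqrt{4356 + 10201}\right)} = - \frac{617364}{19 \left(45692 + \sqrt{14557}\right)}$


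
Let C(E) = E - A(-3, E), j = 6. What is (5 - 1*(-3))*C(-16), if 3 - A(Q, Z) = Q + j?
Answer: -128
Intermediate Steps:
A(Q, Z) = -3 - Q (A(Q, Z) = 3 - (Q + 6) = 3 - (6 + Q) = 3 + (-6 - Q) = -3 - Q)
C(E) = E (C(E) = E - (-3 - 1*(-3)) = E - (-3 + 3) = E - 1*0 = E + 0 = E)
(5 - 1*(-3))*C(-16) = (5 - 1*(-3))*(-16) = (5 + 3)*(-16) = 8*(-16) = -128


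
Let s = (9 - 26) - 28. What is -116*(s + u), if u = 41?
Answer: 464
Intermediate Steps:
s = -45 (s = -17 - 28 = -45)
-116*(s + u) = -116*(-45 + 41) = -116*(-4) = 464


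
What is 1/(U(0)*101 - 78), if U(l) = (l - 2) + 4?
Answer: 1/124 ≈ 0.0080645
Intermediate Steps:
U(l) = 2 + l (U(l) = (-2 + l) + 4 = 2 + l)
1/(U(0)*101 - 78) = 1/((2 + 0)*101 - 78) = 1/(2*101 - 78) = 1/(202 - 78) = 1/124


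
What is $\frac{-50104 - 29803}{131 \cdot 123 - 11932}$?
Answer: $- \frac{79907}{4181} \approx -19.112$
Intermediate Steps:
$\frac{-50104 - 29803}{131 \cdot 123 - 11932} = - \frac{79907}{16113 - 11932} = - \frac{79907}{4181}$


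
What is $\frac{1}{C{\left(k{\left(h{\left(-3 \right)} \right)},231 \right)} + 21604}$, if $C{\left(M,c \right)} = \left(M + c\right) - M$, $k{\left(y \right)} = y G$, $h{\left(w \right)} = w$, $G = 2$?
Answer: $\frac{1}{21835} \approx 4.5798 \cdot 10^{-5}$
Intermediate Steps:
$k{\left(y \right)} = 2 y$ ($k{\left(y \right)} = y 2 = 2 y$)
$C{\left(M,c \right)} = c$
$\frac{1}{C{\left(k{\left(h{\left(-3 \right)} \right)},231 \right)} + 21604} = \frac{1}{231 + 21604} = \frac{1}{21835}$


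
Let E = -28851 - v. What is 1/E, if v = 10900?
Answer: -1/39751 ≈ -2.5157e-5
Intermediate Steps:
E = -39751 (E = -28851 - 1*10900 = -28851 - 10900 = -39751)
1/E = 1/(-39751) = -1/39751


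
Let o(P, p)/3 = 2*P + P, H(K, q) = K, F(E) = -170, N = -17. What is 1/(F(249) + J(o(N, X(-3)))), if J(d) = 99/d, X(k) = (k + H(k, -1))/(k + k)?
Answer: -17/2901 ≈ -0.0058600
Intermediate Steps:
X(k) = 1 (X(k) = (k + k)/(k + k) = (2*k)/((2*k)) = (2*k)*(1/(2*k)) = 1)
o(P, p) = 9*P (o(P, p) = 3*(2*P + P) = 3*(3*P) = 9*P)
1/(F(249) + J(o(N, X(-3)))) = 1/(-170 + 99/((9*(-17)))) = 1/(-170 + 99/(-153)) = 1/(-170 + 99*(-1/153)) = 1/(-170 - 11/17) = 1/(-2901/17) = -17/2901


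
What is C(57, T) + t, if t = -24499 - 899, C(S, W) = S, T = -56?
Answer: -25341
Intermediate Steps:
t = -25398
C(57, T) + t = 57 - 25398 = -25341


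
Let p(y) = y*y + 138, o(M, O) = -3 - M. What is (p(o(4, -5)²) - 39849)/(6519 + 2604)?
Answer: -37310/9123 ≈ -4.0897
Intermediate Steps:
p(y) = 138 + y² (p(y) = y² + 138 = 138 + y²)
(p(o(4, -5)²) - 39849)/(6519 + 2604) = ((138 + ((-3 - 1*4)²)²) - 39849)/(6519 + 2604) = ((138 + ((-3 - 4)²)²) - 39849)/9123 = ((138 + ((-7)²)²) - 39849)*(1/9123) = ((138 + 49²) - 39849)*(1/9123) = ((138 + 2401) - 39849)*(1/9123) = (2539 - 39849)*(1/9123) = -37310*1/9123 = -37310/9123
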